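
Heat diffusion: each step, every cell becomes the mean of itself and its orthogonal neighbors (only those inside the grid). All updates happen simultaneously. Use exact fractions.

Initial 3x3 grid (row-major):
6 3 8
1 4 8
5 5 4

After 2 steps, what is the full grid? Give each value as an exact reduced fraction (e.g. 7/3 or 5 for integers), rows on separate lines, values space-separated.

Answer: 151/36 1147/240 211/36
19/5 479/100 111/20
73/18 541/120 97/18

Derivation:
After step 1:
  10/3 21/4 19/3
  4 21/5 6
  11/3 9/2 17/3
After step 2:
  151/36 1147/240 211/36
  19/5 479/100 111/20
  73/18 541/120 97/18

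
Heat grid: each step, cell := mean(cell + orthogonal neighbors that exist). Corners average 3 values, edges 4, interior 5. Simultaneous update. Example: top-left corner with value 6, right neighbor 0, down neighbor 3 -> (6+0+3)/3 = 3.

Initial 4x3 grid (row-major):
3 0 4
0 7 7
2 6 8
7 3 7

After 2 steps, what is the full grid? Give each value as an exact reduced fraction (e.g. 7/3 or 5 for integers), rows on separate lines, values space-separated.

Answer: 5/2 73/24 41/9
47/16 111/25 127/24
319/80 257/50 247/40
9/2 419/80 25/4

Derivation:
After step 1:
  1 7/2 11/3
  3 4 13/2
  15/4 26/5 7
  4 23/4 6
After step 2:
  5/2 73/24 41/9
  47/16 111/25 127/24
  319/80 257/50 247/40
  9/2 419/80 25/4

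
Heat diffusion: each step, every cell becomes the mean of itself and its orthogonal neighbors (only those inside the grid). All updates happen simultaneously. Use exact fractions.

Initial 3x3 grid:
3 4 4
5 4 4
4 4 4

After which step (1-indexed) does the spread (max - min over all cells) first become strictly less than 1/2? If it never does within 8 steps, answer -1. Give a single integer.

Answer: 2

Derivation:
Step 1: max=13/3, min=15/4, spread=7/12
Step 2: max=62/15, min=47/12, spread=13/60
  -> spread < 1/2 first at step 2
Step 3: max=557/135, min=18973/4800, spread=7483/43200
Step 4: max=440221/108000, min=171743/43200, spread=21727/216000
Step 5: max=3955711/972000, min=23037319/5760000, spread=10906147/155520000
Step 6: max=472760059/116640000, min=622785287/155520000, spread=36295/746496
Step 7: max=7082915837/1749600000, min=37457037589/9331200000, spread=305773/8957952
Step 8: max=1697224579381/419904000000, min=2249549694383/559872000000, spread=2575951/107495424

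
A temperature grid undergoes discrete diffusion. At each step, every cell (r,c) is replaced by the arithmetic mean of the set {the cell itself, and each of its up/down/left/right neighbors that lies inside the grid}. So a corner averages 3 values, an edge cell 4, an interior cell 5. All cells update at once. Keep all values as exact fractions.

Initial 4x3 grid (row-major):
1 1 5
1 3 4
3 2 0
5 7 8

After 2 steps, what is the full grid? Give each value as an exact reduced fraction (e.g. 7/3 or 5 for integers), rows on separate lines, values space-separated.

Answer: 11/6 271/120 53/18
159/80 127/50 361/120
51/16 339/100 29/8
53/12 37/8 14/3

Derivation:
After step 1:
  1 5/2 10/3
  2 11/5 3
  11/4 3 7/2
  5 11/2 5
After step 2:
  11/6 271/120 53/18
  159/80 127/50 361/120
  51/16 339/100 29/8
  53/12 37/8 14/3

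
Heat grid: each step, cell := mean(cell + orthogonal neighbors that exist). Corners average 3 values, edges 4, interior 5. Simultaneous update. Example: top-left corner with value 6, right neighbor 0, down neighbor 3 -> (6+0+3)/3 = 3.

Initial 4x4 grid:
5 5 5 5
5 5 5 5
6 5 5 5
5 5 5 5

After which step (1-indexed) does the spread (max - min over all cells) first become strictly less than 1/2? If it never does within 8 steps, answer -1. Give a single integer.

Answer: 1

Derivation:
Step 1: max=16/3, min=5, spread=1/3
  -> spread < 1/2 first at step 1
Step 2: max=631/120, min=5, spread=31/120
Step 3: max=5611/1080, min=5, spread=211/1080
Step 4: max=556843/108000, min=5, spread=16843/108000
Step 5: max=4998643/972000, min=45079/9000, spread=130111/972000
Step 6: max=149442367/29160000, min=2707159/540000, spread=3255781/29160000
Step 7: max=4474353691/874800000, min=2711107/540000, spread=82360351/874800000
Step 8: max=133971316891/26244000000, min=488506441/97200000, spread=2074577821/26244000000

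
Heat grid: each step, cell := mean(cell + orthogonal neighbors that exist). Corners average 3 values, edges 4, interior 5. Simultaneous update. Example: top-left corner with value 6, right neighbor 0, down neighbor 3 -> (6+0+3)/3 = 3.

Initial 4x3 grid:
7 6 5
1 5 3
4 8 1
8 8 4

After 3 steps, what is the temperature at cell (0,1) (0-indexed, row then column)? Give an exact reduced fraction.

Step 1: cell (0,1) = 23/4
Step 2: cell (0,1) = 1181/240
Step 3: cell (0,1) = 68791/14400
Full grid after step 3:
  10441/2160 68791/14400 9901/2160
  2203/450 28409/6000 7987/1800
  9697/1800 2527/500 8447/1800
  6281/1080 841/150 5461/1080

Answer: 68791/14400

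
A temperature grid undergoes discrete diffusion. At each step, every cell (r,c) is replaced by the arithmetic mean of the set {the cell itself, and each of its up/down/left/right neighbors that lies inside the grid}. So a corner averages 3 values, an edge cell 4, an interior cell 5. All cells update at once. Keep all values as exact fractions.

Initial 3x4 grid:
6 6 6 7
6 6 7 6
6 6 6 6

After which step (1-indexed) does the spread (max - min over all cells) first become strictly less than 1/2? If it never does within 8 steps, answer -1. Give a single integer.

Step 1: max=13/2, min=6, spread=1/2
Step 2: max=58/9, min=6, spread=4/9
  -> spread < 1/2 first at step 2
Step 3: max=45509/7200, min=2413/400, spread=83/288
Step 4: max=409169/64800, min=43591/7200, spread=337/1296
Step 5: max=24388021/3888000, min=2919551/480000, spread=7396579/38880000
Step 6: max=1459982039/233280000, min=78983273/12960000, spread=61253/373248
Step 7: max=87330341401/13996800000, min=4751878057/777600000, spread=14372291/111974400
Step 8: max=5230582572059/839808000000, min=285571492163/46656000000, spread=144473141/1343692800

Answer: 2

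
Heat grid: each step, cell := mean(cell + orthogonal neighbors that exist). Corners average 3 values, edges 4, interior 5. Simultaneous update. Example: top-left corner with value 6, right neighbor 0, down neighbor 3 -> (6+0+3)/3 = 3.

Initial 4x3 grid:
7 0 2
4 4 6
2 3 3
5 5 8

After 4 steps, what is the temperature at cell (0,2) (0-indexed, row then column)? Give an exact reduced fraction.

Answer: 456521/129600

Derivation:
Step 1: cell (0,2) = 8/3
Step 2: cell (0,2) = 29/9
Step 3: cell (0,2) = 1831/540
Step 4: cell (0,2) = 456521/129600
Full grid after step 4:
  462821/129600 3039779/864000 456521/129600
  804661/216000 1341541/360000 817411/216000
  31843/8000 1481041/360000 909011/216000
  182207/43200 3769679/864000 585121/129600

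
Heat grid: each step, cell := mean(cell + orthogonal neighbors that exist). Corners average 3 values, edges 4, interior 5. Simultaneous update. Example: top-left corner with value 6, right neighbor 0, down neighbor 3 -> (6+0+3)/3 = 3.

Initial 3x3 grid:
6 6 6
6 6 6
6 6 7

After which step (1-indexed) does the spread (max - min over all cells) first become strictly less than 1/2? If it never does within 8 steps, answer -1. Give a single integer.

Answer: 1

Derivation:
Step 1: max=19/3, min=6, spread=1/3
  -> spread < 1/2 first at step 1
Step 2: max=113/18, min=6, spread=5/18
Step 3: max=1337/216, min=6, spread=41/216
Step 4: max=79891/12960, min=2171/360, spread=347/2592
Step 5: max=4772537/777600, min=21757/3600, spread=2921/31104
Step 6: max=285764539/46656000, min=2617483/432000, spread=24611/373248
Step 7: max=17114882033/2799360000, min=58976741/9720000, spread=207329/4478976
Step 8: max=1025799552451/167961600000, min=3149201599/518400000, spread=1746635/53747712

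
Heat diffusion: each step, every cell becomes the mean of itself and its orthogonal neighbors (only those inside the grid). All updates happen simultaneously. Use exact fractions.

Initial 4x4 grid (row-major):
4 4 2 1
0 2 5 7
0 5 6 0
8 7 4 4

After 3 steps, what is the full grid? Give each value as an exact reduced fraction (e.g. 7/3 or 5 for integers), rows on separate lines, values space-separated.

After step 1:
  8/3 3 3 10/3
  3/2 16/5 22/5 13/4
  13/4 4 4 17/4
  5 6 21/4 8/3
After step 2:
  43/18 89/30 103/30 115/36
  637/240 161/50 357/100 457/120
  55/16 409/100 219/50 85/24
  19/4 81/16 215/48 73/18
After step 3:
  5767/2160 1351/450 1481/450 3757/1080
  21061/7200 19801/6000 11047/3000 12703/3600
  8959/2400 2019/500 24073/6000 14207/3600
  53/12 11029/2400 32359/7200 1739/432

Answer: 5767/2160 1351/450 1481/450 3757/1080
21061/7200 19801/6000 11047/3000 12703/3600
8959/2400 2019/500 24073/6000 14207/3600
53/12 11029/2400 32359/7200 1739/432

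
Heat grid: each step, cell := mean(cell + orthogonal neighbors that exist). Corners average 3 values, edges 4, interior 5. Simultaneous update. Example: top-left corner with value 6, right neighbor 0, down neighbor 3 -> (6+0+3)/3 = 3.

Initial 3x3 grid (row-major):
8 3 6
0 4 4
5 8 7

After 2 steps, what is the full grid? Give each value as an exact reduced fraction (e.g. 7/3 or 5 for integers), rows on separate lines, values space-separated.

Answer: 79/18 341/80 89/18
321/80 491/100 1183/240
175/36 307/60 211/36

Derivation:
After step 1:
  11/3 21/4 13/3
  17/4 19/5 21/4
  13/3 6 19/3
After step 2:
  79/18 341/80 89/18
  321/80 491/100 1183/240
  175/36 307/60 211/36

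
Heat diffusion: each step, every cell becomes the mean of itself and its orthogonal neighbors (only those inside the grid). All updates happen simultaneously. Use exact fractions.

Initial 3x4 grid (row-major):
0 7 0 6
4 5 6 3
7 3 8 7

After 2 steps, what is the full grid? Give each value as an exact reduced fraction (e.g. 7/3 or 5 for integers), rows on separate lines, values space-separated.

After step 1:
  11/3 3 19/4 3
  4 5 22/5 11/2
  14/3 23/4 6 6
After step 2:
  32/9 197/48 303/80 53/12
  13/3 443/100 513/100 189/40
  173/36 257/48 443/80 35/6

Answer: 32/9 197/48 303/80 53/12
13/3 443/100 513/100 189/40
173/36 257/48 443/80 35/6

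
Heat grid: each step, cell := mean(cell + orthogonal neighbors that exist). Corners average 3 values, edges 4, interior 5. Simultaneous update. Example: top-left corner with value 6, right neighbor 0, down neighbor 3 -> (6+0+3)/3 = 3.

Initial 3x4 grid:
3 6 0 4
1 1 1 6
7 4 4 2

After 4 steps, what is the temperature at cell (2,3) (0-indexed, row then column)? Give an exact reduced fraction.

Answer: 9193/2880

Derivation:
Step 1: cell (2,3) = 4
Step 2: cell (2,3) = 10/3
Step 3: cell (2,3) = 148/45
Step 4: cell (2,3) = 9193/2880
Full grid after step 4:
  38983/12960 126271/43200 126547/43200 77717/25920
  68003/21600 55151/18000 217829/72000 536503/172800
  14251/4320 15469/4800 45899/14400 9193/2880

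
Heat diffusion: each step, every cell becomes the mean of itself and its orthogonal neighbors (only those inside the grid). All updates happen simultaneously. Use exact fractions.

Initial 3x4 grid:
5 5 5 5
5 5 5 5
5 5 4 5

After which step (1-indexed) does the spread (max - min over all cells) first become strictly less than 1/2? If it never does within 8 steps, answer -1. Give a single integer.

Answer: 1

Derivation:
Step 1: max=5, min=14/3, spread=1/3
  -> spread < 1/2 first at step 1
Step 2: max=5, min=569/120, spread=31/120
Step 3: max=5, min=5189/1080, spread=211/1080
Step 4: max=8953/1800, min=523103/108000, spread=14077/108000
Step 5: max=536317/108000, min=4719593/972000, spread=5363/48600
Step 6: max=297131/60000, min=142059191/29160000, spread=93859/1166400
Step 7: max=480663533/97200000, min=8537725519/1749600000, spread=4568723/69984000
Step 8: max=14398381111/2916000000, min=513099564371/104976000000, spread=8387449/167961600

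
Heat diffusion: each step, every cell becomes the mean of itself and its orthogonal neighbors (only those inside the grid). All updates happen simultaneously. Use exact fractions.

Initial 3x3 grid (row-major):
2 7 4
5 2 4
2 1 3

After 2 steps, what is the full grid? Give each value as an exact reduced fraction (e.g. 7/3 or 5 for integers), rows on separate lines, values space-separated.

Answer: 67/18 1033/240 4
833/240 311/100 883/240
89/36 167/60 95/36

Derivation:
After step 1:
  14/3 15/4 5
  11/4 19/5 13/4
  8/3 2 8/3
After step 2:
  67/18 1033/240 4
  833/240 311/100 883/240
  89/36 167/60 95/36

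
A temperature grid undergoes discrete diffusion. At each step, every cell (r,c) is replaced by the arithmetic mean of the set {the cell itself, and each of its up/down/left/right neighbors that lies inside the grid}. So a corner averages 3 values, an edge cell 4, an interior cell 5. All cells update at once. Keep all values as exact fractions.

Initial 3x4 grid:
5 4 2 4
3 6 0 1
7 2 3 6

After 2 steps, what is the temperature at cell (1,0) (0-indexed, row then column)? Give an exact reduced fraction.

Answer: 65/16

Derivation:
Step 1: cell (1,0) = 21/4
Step 2: cell (1,0) = 65/16
Full grid after step 2:
  9/2 55/16 689/240 91/36
  65/16 97/25 67/25 649/240
  55/12 57/16 779/240 53/18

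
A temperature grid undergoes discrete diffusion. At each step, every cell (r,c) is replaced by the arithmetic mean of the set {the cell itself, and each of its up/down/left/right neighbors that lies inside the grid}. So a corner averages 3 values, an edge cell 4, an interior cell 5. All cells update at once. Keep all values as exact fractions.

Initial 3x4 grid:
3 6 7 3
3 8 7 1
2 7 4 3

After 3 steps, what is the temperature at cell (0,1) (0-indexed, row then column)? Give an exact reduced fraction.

Answer: 12437/2400

Derivation:
Step 1: cell (0,1) = 6
Step 2: cell (0,1) = 439/80
Step 3: cell (0,1) = 12437/2400
Full grid after step 3:
  3529/720 12437/2400 36391/7200 9589/2160
  5701/1200 10321/2000 29093/6000 30851/7200
  1697/360 5881/1200 8479/1800 1103/270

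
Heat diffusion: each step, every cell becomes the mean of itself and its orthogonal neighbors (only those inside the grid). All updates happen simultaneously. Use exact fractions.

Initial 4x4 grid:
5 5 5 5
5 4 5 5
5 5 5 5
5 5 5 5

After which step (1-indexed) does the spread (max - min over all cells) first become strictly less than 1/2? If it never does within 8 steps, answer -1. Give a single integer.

Answer: 1

Derivation:
Step 1: max=5, min=19/4, spread=1/4
  -> spread < 1/2 first at step 1
Step 2: max=5, min=239/50, spread=11/50
Step 3: max=5, min=11633/2400, spread=367/2400
Step 4: max=2987/600, min=52429/10800, spread=1337/10800
Step 5: max=89531/18000, min=1578331/324000, spread=33227/324000
Step 6: max=535951/108000, min=47385673/9720000, spread=849917/9720000
Step 7: max=8031467/1620000, min=1424285653/291600000, spread=21378407/291600000
Step 8: max=2406311657/486000000, min=42773537629/8748000000, spread=540072197/8748000000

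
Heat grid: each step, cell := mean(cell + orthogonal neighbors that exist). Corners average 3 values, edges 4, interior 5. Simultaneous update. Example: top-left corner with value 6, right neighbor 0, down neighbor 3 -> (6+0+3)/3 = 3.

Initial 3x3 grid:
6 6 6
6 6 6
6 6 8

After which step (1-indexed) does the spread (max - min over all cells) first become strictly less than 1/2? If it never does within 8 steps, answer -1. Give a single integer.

Step 1: max=20/3, min=6, spread=2/3
Step 2: max=59/9, min=6, spread=5/9
Step 3: max=689/108, min=6, spread=41/108
  -> spread < 1/2 first at step 3
Step 4: max=41011/6480, min=1091/180, spread=347/1296
Step 5: max=2439737/388800, min=10957/1800, spread=2921/15552
Step 6: max=145796539/23328000, min=1321483/216000, spread=24611/186624
Step 7: max=8716802033/1399680000, min=29816741/4860000, spread=207329/2239488
Step 8: max=521914752451/83980800000, min=1594001599/259200000, spread=1746635/26873856

Answer: 3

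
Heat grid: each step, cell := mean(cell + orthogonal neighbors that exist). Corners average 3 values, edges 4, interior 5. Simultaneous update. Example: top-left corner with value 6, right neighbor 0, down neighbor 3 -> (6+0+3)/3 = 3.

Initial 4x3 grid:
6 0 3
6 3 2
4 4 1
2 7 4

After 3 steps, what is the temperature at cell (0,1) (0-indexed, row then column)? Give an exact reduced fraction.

Step 1: cell (0,1) = 3
Step 2: cell (0,1) = 35/12
Step 3: cell (0,1) = 11249/3600
Full grid after step 3:
  517/144 11249/3600 275/108
  3087/800 19429/6000 5077/1800
  28643/7200 5531/1500 3853/1200
  563/135 55861/14400 877/240

Answer: 11249/3600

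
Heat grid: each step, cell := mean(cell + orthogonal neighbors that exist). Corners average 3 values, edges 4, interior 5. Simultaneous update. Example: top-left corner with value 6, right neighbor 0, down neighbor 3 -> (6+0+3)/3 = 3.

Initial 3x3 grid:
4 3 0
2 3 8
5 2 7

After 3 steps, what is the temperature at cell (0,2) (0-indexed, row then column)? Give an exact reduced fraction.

Answer: 1999/540

Derivation:
Step 1: cell (0,2) = 11/3
Step 2: cell (0,2) = 32/9
Step 3: cell (0,2) = 1999/540
Full grid after step 3:
  142/45 24151/7200 1999/540
  8117/2400 22349/6000 29501/7200
  293/80 58277/14400 9571/2160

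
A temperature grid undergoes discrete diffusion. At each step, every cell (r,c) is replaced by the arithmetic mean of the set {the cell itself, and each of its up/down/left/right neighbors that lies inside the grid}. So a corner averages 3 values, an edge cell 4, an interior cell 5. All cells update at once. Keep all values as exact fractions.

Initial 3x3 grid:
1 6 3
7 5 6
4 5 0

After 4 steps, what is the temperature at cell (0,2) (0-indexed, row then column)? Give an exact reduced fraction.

Step 1: cell (0,2) = 5
Step 2: cell (0,2) = 49/12
Step 3: cell (0,2) = 3211/720
Step 4: cell (0,2) = 61679/14400
Full grid after step 4:
  145109/32400 3902137/864000 61679/14400
  441043/96000 388811/90000 1873631/432000
  572461/129600 634627/144000 8399/2025

Answer: 61679/14400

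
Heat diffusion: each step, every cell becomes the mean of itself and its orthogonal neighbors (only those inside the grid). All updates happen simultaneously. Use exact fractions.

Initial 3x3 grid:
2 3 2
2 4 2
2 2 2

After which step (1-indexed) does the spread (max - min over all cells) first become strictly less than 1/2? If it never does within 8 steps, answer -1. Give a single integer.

Step 1: max=11/4, min=2, spread=3/4
Step 2: max=257/100, min=91/40, spread=59/200
  -> spread < 1/2 first at step 2
Step 3: max=36467/14400, min=209/90, spread=1009/4800
Step 4: max=321547/129600, min=339679/144000, spread=158359/1296000
Step 5: max=127965803/51840000, min=193129/81000, spread=4363243/51840000
Step 6: max=1143343123/466560000, min=1241470211/518400000, spread=260199331/4665600000
Step 7: max=456176851427/186624000000, min=935498473/388800000, spread=7137584387/186624000000
Step 8: max=27287375613169/11197440000000, min=1499476409933/622080000000, spread=3799043/143327232

Answer: 2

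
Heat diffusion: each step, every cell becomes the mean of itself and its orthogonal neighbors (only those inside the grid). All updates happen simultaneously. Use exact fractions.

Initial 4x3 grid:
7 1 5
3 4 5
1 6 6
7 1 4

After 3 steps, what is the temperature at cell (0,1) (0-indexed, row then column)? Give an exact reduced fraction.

Answer: 58033/14400

Derivation:
Step 1: cell (0,1) = 17/4
Step 2: cell (0,1) = 923/240
Step 3: cell (0,1) = 58033/14400
Full grid after step 3:
  8353/2160 58033/14400 4529/1080
  13937/3600 12301/3000 30949/7200
  2357/600 24097/6000 31609/7200
  1351/360 29449/7200 9031/2160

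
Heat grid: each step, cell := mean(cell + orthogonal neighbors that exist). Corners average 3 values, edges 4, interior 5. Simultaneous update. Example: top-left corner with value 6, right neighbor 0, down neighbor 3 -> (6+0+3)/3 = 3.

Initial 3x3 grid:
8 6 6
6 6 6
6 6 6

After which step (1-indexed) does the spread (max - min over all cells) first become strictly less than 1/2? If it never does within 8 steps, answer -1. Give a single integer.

Answer: 3

Derivation:
Step 1: max=20/3, min=6, spread=2/3
Step 2: max=59/9, min=6, spread=5/9
Step 3: max=689/108, min=6, spread=41/108
  -> spread < 1/2 first at step 3
Step 4: max=41011/6480, min=1091/180, spread=347/1296
Step 5: max=2439737/388800, min=10957/1800, spread=2921/15552
Step 6: max=145796539/23328000, min=1321483/216000, spread=24611/186624
Step 7: max=8716802033/1399680000, min=29816741/4860000, spread=207329/2239488
Step 8: max=521914752451/83980800000, min=1594001599/259200000, spread=1746635/26873856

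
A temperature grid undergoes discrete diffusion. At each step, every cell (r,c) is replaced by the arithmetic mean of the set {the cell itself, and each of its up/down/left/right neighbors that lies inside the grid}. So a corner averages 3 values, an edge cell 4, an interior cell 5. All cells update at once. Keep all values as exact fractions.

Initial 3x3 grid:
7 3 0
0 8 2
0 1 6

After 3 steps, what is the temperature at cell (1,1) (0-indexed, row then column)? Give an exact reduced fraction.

Step 1: cell (1,1) = 14/5
Step 2: cell (1,1) = 94/25
Step 3: cell (1,1) = 2209/750
Full grid after step 3:
  6833/2160 2817/800 3359/1080
  46031/14400 2209/750 12239/3600
  2749/1080 44731/14400 2141/720

Answer: 2209/750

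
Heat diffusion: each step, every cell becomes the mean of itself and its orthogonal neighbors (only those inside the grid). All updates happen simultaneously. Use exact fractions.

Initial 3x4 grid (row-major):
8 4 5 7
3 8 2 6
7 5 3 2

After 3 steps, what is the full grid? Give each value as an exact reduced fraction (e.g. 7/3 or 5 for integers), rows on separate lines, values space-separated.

Answer: 3883/720 13129/2400 11719/2400 899/180
13459/2400 2453/500 28921/6000 62729/14400
1241/240 12079/2400 30007/7200 568/135

Derivation:
After step 1:
  5 25/4 9/2 6
  13/2 22/5 24/5 17/4
  5 23/4 3 11/3
After step 2:
  71/12 403/80 431/80 59/12
  209/40 277/50 419/100 1123/240
  23/4 363/80 1033/240 131/36
After step 3:
  3883/720 13129/2400 11719/2400 899/180
  13459/2400 2453/500 28921/6000 62729/14400
  1241/240 12079/2400 30007/7200 568/135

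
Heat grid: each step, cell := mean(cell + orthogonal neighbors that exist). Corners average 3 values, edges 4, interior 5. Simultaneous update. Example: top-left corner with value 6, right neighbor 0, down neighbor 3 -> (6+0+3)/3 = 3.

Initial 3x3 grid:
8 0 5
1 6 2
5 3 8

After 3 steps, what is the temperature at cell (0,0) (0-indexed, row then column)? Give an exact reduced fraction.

Step 1: cell (0,0) = 3
Step 2: cell (0,0) = 17/4
Step 3: cell (0,0) = 2573/720
Full grid after step 3:
  2573/720 57823/14400 973/270
  417/100 11063/3000 62273/14400
  1399/360 32249/7200 8939/2160

Answer: 2573/720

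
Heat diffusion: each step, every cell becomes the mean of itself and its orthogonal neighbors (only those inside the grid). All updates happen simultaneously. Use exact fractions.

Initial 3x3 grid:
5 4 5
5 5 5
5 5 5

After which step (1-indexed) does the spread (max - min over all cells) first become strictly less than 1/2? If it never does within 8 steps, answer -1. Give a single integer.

Answer: 1

Derivation:
Step 1: max=5, min=14/3, spread=1/3
  -> spread < 1/2 first at step 1
Step 2: max=5, min=1133/240, spread=67/240
Step 3: max=993/200, min=10363/2160, spread=1807/10800
Step 4: max=26639/5400, min=4162037/864000, spread=33401/288000
Step 5: max=2656609/540000, min=37650067/7776000, spread=3025513/38880000
Step 6: max=141244051/28800000, min=15087073133/3110400000, spread=53531/995328
Step 7: max=38088883949/7776000000, min=907087074151/186624000000, spread=450953/11943936
Step 8: max=4564591389481/933120000000, min=54478296439397/11197440000000, spread=3799043/143327232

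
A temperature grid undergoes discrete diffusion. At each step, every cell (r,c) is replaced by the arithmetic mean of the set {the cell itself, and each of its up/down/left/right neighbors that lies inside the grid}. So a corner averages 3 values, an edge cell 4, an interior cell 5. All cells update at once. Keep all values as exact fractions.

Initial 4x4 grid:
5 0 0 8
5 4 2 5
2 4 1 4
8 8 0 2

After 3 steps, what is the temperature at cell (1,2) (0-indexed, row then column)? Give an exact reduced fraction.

Answer: 9229/3000

Derivation:
Step 1: cell (1,2) = 12/5
Step 2: cell (1,2) = 297/100
Step 3: cell (1,2) = 9229/3000
Full grid after step 3:
  701/216 21467/7200 22451/7200 3727/1080
  26447/7200 9811/3000 9229/3000 24191/7200
  2089/480 3739/1000 621/200 7213/2400
  571/120 131/32 7673/2400 1027/360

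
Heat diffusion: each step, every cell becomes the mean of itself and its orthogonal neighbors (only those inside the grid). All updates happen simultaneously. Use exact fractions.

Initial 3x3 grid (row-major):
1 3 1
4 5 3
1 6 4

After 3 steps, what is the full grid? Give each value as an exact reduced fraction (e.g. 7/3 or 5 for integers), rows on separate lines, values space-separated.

After step 1:
  8/3 5/2 7/3
  11/4 21/5 13/4
  11/3 4 13/3
After step 2:
  95/36 117/40 97/36
  797/240 167/50 847/240
  125/36 81/20 139/36
After step 3:
  6397/2160 6959/2400 6587/2160
  45979/14400 3433/1000 48329/14400
  7807/2160 4417/1200 8237/2160

Answer: 6397/2160 6959/2400 6587/2160
45979/14400 3433/1000 48329/14400
7807/2160 4417/1200 8237/2160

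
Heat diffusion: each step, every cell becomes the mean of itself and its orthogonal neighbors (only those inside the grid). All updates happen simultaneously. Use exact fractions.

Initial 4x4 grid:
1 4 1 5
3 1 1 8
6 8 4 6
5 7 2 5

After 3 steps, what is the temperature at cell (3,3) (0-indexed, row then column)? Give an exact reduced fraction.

Answer: 10307/2160

Derivation:
Step 1: cell (3,3) = 13/3
Step 2: cell (3,3) = 175/36
Step 3: cell (3,3) = 10307/2160
Full grid after step 3:
  6199/2160 10163/3600 12143/3600 1697/432
  25291/7200 4289/1200 22879/6000 31021/7200
  11321/2400 9069/2000 26897/6000 33869/7200
  3799/720 509/100 1087/225 10307/2160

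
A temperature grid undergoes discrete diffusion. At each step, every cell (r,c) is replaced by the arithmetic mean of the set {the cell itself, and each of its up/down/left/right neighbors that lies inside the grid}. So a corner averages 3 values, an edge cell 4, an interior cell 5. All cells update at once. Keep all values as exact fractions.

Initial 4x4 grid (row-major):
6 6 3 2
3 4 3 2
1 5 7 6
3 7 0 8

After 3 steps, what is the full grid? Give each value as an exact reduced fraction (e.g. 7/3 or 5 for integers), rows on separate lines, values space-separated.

Answer: 3049/720 3317/800 26597/7200 7493/2160
611/150 8111/2000 24227/6000 13561/3600
851/225 25417/6000 25903/6000 16529/3600
8383/2160 29557/7200 34333/7200 10297/2160

Derivation:
After step 1:
  5 19/4 7/2 7/3
  7/2 21/5 19/5 13/4
  3 24/5 21/5 23/4
  11/3 15/4 11/2 14/3
After step 2:
  53/12 349/80 863/240 109/36
  157/40 421/100 379/100 227/60
  449/120 399/100 481/100 67/15
  125/36 1063/240 1087/240 191/36
After step 3:
  3049/720 3317/800 26597/7200 7493/2160
  611/150 8111/2000 24227/6000 13561/3600
  851/225 25417/6000 25903/6000 16529/3600
  8383/2160 29557/7200 34333/7200 10297/2160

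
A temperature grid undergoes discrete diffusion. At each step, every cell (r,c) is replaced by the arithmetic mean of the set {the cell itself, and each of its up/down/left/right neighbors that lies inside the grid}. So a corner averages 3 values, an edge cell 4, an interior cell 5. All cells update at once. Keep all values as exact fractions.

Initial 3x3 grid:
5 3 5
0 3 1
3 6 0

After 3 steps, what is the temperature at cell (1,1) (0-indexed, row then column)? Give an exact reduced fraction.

Answer: 701/250

Derivation:
Step 1: cell (1,1) = 13/5
Step 2: cell (1,1) = 73/25
Step 3: cell (1,1) = 701/250
Full grid after step 3:
  6451/2160 2747/900 2087/720
  42227/14400 701/250 39877/14400
  2017/720 2497/900 5621/2160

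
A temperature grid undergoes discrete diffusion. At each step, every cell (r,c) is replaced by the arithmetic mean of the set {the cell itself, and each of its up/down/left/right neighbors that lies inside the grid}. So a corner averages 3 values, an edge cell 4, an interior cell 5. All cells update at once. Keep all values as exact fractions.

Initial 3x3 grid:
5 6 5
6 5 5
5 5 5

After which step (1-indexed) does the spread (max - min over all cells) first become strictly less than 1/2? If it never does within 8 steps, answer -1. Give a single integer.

Answer: 2

Derivation:
Step 1: max=17/3, min=5, spread=2/3
Step 2: max=433/80, min=5, spread=33/80
  -> spread < 1/2 first at step 2
Step 3: max=5837/1080, min=461/90, spread=61/216
Step 4: max=345439/64800, min=13861/2700, spread=511/2592
Step 5: max=20669933/3888000, min=186401/36000, spread=4309/31104
Step 6: max=1233783751/233280000, min=25231237/4860000, spread=36295/373248
Step 7: max=73869170597/13996800000, min=6076135831/1166400000, spread=305773/4478976
Step 8: max=4422354670159/839808000000, min=60862575497/11664000000, spread=2575951/53747712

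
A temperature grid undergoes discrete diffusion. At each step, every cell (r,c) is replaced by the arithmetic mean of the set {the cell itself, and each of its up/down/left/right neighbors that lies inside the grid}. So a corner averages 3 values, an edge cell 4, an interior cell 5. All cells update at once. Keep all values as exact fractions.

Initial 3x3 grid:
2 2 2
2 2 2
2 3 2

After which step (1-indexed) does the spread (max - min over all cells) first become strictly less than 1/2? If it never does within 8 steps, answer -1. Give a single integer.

Step 1: max=7/3, min=2, spread=1/3
  -> spread < 1/2 first at step 1
Step 2: max=547/240, min=2, spread=67/240
Step 3: max=4757/2160, min=407/200, spread=1807/10800
Step 4: max=1885963/864000, min=11161/5400, spread=33401/288000
Step 5: max=16781933/7776000, min=1123391/540000, spread=3025513/38880000
Step 6: max=6685726867/3110400000, min=60355949/28800000, spread=53531/995328
Step 7: max=399280925849/186624000000, min=16343116051/7776000000, spread=450953/11943936
Step 8: max=23903783560603/11197440000000, min=1967248610519/933120000000, spread=3799043/143327232

Answer: 1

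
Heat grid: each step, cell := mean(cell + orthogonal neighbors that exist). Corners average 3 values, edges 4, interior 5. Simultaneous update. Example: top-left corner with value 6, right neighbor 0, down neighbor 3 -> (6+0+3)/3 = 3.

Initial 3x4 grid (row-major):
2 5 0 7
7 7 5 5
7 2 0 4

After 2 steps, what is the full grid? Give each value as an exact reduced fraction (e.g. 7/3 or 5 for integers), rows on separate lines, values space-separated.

After step 1:
  14/3 7/2 17/4 4
  23/4 26/5 17/5 21/4
  16/3 4 11/4 3
After step 2:
  167/36 1057/240 303/80 9/2
  419/80 437/100 417/100 313/80
  181/36 1037/240 263/80 11/3

Answer: 167/36 1057/240 303/80 9/2
419/80 437/100 417/100 313/80
181/36 1037/240 263/80 11/3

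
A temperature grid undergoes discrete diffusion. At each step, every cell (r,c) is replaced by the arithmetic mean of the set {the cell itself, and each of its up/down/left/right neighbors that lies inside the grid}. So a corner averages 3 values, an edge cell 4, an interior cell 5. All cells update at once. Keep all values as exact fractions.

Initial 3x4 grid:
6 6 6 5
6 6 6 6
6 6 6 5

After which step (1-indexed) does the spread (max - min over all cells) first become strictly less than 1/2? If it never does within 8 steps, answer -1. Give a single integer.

Answer: 2

Derivation:
Step 1: max=6, min=11/2, spread=1/2
Step 2: max=6, min=203/36, spread=13/36
  -> spread < 1/2 first at step 2
Step 3: max=6, min=8203/1440, spread=437/1440
Step 4: max=1721/288, min=18617/3240, spread=2977/12960
Step 5: max=13421/2250, min=29888179/5184000, spread=206761/1036800
Step 6: max=4281853/720000, min=1800431321/311040000, spread=1973167/12441600
Step 7: max=192341239/32400000, min=108255991339/18662400000, spread=101302493/746496000
Step 8: max=46070658829/7776000000, min=6509666404001/1119744000000, spread=996067739/8957952000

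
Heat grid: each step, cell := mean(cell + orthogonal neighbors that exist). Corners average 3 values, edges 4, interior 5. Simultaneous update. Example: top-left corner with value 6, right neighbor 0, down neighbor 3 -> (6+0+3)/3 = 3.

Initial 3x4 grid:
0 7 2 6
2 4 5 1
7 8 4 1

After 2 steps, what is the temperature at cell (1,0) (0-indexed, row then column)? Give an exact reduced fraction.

Step 1: cell (1,0) = 13/4
Step 2: cell (1,0) = 1027/240
Full grid after step 2:
  19/6 329/80 289/80 15/4
  1027/240 413/100 423/100 229/80
  44/9 1267/240 309/80 13/4

Answer: 1027/240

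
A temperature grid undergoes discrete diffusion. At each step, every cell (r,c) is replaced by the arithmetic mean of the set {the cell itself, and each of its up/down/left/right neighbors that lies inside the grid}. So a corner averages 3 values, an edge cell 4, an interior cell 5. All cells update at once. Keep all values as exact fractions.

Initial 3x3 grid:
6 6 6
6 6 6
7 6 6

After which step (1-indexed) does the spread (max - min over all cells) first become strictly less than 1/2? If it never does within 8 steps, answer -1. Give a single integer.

Step 1: max=19/3, min=6, spread=1/3
  -> spread < 1/2 first at step 1
Step 2: max=113/18, min=6, spread=5/18
Step 3: max=1337/216, min=6, spread=41/216
Step 4: max=79891/12960, min=2171/360, spread=347/2592
Step 5: max=4772537/777600, min=21757/3600, spread=2921/31104
Step 6: max=285764539/46656000, min=2617483/432000, spread=24611/373248
Step 7: max=17114882033/2799360000, min=58976741/9720000, spread=207329/4478976
Step 8: max=1025799552451/167961600000, min=3149201599/518400000, spread=1746635/53747712

Answer: 1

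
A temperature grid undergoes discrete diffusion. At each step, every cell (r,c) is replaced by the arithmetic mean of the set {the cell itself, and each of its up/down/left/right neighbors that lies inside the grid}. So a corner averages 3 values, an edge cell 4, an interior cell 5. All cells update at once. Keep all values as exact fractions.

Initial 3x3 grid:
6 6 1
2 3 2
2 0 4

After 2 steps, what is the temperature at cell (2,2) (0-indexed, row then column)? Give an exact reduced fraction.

Step 1: cell (2,2) = 2
Step 2: cell (2,2) = 9/4
Full grid after step 2:
  143/36 107/30 19/6
  237/80 73/25 101/40
  41/18 491/240 9/4

Answer: 9/4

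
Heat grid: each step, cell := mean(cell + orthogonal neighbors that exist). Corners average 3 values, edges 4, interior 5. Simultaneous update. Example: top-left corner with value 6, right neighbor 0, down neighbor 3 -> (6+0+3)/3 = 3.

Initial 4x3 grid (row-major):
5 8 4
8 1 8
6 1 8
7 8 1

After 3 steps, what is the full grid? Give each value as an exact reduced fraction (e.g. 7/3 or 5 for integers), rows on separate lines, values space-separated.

Answer: 1021/180 1567/288 12037/2160
217/40 6413/1200 7517/1440
1301/240 3103/600 7241/1440
1327/240 14881/2880 688/135

Derivation:
After step 1:
  7 9/2 20/3
  5 26/5 21/4
  11/2 24/5 9/2
  7 17/4 17/3
After step 2:
  11/2 701/120 197/36
  227/40 99/20 1297/240
  223/40 97/20 1213/240
  67/12 1303/240 173/36
After step 3:
  1021/180 1567/288 12037/2160
  217/40 6413/1200 7517/1440
  1301/240 3103/600 7241/1440
  1327/240 14881/2880 688/135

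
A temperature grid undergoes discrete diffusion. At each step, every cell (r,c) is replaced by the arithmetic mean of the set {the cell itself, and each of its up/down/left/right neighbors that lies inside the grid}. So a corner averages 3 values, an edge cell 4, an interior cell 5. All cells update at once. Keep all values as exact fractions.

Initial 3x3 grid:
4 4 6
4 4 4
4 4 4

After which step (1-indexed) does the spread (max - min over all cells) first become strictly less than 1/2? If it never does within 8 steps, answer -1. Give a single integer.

Answer: 3

Derivation:
Step 1: max=14/3, min=4, spread=2/3
Step 2: max=41/9, min=4, spread=5/9
Step 3: max=473/108, min=4, spread=41/108
  -> spread < 1/2 first at step 3
Step 4: max=28051/6480, min=731/180, spread=347/1296
Step 5: max=1662137/388800, min=7357/1800, spread=2921/15552
Step 6: max=99140539/23328000, min=889483/216000, spread=24611/186624
Step 7: max=5917442033/1399680000, min=20096741/4860000, spread=207329/2239488
Step 8: max=353953152451/83980800000, min=1075601599/259200000, spread=1746635/26873856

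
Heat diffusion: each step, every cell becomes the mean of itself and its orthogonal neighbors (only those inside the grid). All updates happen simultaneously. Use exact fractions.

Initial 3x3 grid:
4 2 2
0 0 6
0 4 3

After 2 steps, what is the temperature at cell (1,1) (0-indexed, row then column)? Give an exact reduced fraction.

Answer: 99/50

Derivation:
Step 1: cell (1,1) = 12/5
Step 2: cell (1,1) = 99/50
Full grid after step 2:
  5/3 73/30 97/36
  101/60 99/50 769/240
  49/36 589/240 53/18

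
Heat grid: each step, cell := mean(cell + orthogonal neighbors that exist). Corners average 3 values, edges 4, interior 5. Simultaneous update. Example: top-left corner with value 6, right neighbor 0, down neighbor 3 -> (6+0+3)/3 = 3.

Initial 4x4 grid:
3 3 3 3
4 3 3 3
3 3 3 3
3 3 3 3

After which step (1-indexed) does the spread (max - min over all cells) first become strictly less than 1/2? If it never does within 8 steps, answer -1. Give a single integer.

Answer: 1

Derivation:
Step 1: max=10/3, min=3, spread=1/3
  -> spread < 1/2 first at step 1
Step 2: max=391/120, min=3, spread=31/120
Step 3: max=3451/1080, min=3, spread=211/1080
Step 4: max=340843/108000, min=3, spread=16843/108000
Step 5: max=3054643/972000, min=27079/9000, spread=130111/972000
Step 6: max=91122367/29160000, min=1627159/540000, spread=3255781/29160000
Step 7: max=2724753691/874800000, min=1631107/540000, spread=82360351/874800000
Step 8: max=81483316891/26244000000, min=294106441/97200000, spread=2074577821/26244000000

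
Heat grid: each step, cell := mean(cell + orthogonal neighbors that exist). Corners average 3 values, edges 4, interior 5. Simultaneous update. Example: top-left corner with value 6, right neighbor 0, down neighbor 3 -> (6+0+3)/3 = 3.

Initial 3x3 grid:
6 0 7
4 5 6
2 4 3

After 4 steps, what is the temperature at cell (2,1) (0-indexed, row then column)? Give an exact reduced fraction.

Answer: 1719041/432000

Derivation:
Step 1: cell (2,1) = 7/2
Step 2: cell (2,1) = 449/120
Step 3: cell (2,1) = 28903/7200
Step 4: cell (2,1) = 1719041/432000
Full grid after step 4:
  520921/129600 1785791/432000 563821/129600
  3356707/864000 742667/180000 3673207/864000
  502621/129600 1719041/432000 545521/129600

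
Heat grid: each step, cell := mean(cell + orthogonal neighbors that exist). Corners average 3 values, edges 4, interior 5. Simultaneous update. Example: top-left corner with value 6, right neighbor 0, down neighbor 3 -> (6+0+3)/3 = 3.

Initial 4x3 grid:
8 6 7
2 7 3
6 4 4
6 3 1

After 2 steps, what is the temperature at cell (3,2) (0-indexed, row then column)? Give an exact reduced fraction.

Step 1: cell (3,2) = 8/3
Step 2: cell (3,2) = 55/18
Full grid after step 2:
  217/36 331/60 211/36
  1199/240 136/25 1079/240
  401/80 101/25 943/240
  13/3 479/120 55/18

Answer: 55/18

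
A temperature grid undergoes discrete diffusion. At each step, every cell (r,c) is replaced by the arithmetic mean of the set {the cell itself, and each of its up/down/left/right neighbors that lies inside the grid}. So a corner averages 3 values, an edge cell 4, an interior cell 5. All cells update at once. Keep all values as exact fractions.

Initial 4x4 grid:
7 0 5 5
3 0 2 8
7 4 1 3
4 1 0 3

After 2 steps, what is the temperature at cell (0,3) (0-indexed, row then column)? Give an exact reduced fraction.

Step 1: cell (0,3) = 6
Step 2: cell (0,3) = 9/2
Full grid after step 2:
  127/36 167/60 19/5 9/2
  833/240 297/100 29/10 349/80
  307/80 263/100 64/25 49/16
  43/12 101/40 15/8 7/3

Answer: 9/2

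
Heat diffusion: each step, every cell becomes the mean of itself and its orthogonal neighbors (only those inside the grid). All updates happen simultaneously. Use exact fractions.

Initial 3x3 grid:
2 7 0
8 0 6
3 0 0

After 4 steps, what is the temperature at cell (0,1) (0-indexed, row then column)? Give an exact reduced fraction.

Step 1: cell (0,1) = 9/4
Step 2: cell (0,1) = 329/80
Step 3: cell (0,1) = 15503/4800
Step 4: cell (0,1) = 992441/288000
Full grid after step 4:
  225847/64800 992441/288000 383569/129600
  2944823/864000 1033151/360000 1218349/432000
  11617/4050 2380573/864000 100673/43200

Answer: 992441/288000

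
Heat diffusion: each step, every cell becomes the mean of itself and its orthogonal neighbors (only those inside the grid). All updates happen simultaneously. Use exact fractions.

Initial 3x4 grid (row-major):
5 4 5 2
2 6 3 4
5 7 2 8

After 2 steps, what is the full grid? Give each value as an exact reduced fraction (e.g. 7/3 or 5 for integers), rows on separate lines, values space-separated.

After step 1:
  11/3 5 7/2 11/3
  9/2 22/5 4 17/4
  14/3 5 5 14/3
After step 2:
  79/18 497/120 97/24 137/36
  517/120 229/50 423/100 199/48
  85/18 143/30 14/3 167/36

Answer: 79/18 497/120 97/24 137/36
517/120 229/50 423/100 199/48
85/18 143/30 14/3 167/36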